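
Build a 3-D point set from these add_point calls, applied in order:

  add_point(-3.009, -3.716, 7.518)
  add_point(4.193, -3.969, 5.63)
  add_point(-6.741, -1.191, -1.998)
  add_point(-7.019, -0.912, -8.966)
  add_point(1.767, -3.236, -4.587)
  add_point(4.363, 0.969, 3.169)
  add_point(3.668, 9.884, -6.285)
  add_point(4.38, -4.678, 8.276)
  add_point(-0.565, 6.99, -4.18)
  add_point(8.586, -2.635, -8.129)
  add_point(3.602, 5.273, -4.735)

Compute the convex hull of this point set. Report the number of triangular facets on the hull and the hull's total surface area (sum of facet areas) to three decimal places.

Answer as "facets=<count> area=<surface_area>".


Hull vertices (9/11): indices [0, 2, 3, 4, 5, 6, 7, 8, 9].

Facet areas (half cross-product norm):
  f1: (p6, p9, p3) → 95.1242
  f2: (p4, p9, p3) → 32.3896
  f3: (p4, p7, p9) → 48.8357
  f4: (p4, p0, p3) → 65.4016
  f5: (p4, p0, p7) → 47.0491
  f6: (p8, p6, p3) → 23.9424
  f7: (p8, p0, p6) → 29.8320
  f8: (p5, p0, p6) → 50.1901
  f9: (p5, p0, p7) → 28.1206
  f10: (p5, p6, p9) → 73.6326
  f11: (p5, p7, p9) → 44.1502
  f12: (p2, p0, p3) → 13.8649
  f13: (p2, p8, p3) → 35.7109
  f14: (p2, p8, p0) → 54.4019
Σ area = 642.646

Euler: V−E+F = 9−21+14 = 2.

facets=14 area=642.646


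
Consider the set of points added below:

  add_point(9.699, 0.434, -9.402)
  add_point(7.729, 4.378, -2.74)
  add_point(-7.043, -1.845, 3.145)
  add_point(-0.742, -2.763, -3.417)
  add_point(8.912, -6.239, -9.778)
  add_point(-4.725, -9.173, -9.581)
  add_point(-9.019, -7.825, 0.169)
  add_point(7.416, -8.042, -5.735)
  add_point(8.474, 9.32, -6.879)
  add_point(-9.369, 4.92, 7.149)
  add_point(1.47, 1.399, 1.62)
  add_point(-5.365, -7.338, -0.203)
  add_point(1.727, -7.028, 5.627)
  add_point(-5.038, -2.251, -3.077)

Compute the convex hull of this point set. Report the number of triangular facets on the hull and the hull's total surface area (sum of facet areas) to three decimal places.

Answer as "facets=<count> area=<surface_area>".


9 of the 14 inputs are extreme points: [0, 1, 4, 5, 6, 7, 8, 9, 12].

Facet areas (half cross-product norm):
  f1: (p8, p5, p9) → 224.7196
  f2: (p8, p5, p0) → 73.2062
  f3: (p6, p5, p9) → 64.8858
  f4: (p6, p12, p9) → 84.9207
  f5: (p6, p12, p5) → 64.7277
  f6: (p7, p12, p5) → 80.5851
  f7: (p1, p8, p0) → 25.4763
  f8: (p1, p7, p0) → 37.9321
  f9: (p1, p7, p12) → 78.3061
  f10: (p1, p8, p9) → 58.8235
  f11: (p1, p12, p9) → 122.5610
  f12: (p4, p5, p0) → 44.4404
  f13: (p4, p7, p0) → 14.5968
  f14: (p4, p7, p5) → 29.7816
Σ area = 1004.963

Euler characteristic 9−21+14 = 2 ✓

facets=14 area=1004.963


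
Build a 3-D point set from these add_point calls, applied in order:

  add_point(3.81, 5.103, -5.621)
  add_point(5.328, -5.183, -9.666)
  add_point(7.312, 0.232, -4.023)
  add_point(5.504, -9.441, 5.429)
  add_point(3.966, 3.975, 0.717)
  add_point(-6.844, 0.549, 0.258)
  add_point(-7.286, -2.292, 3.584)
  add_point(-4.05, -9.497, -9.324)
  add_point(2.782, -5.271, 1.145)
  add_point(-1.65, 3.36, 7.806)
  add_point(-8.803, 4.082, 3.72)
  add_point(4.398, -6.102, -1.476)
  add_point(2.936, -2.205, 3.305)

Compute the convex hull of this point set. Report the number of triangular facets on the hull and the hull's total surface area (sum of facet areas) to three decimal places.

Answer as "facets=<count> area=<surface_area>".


Points on the hull: [0, 1, 2, 3, 4, 6, 7, 9, 10] (9 of 13).

Area of each hull facet:
  f1: (p0, p7, p10) → 127.5685
  f2: (p1, p0, p2) → 24.4996
  f3: (p1, p0, p7) → 55.7914
  f4: (p1, p3, p2) → 55.0307
  f5: (p1, p3, p7) → 80.2579
  f6: (p6, p7, p10) → 42.0399
  f7: (p6, p3, p7) → 106.2683
  f8: (p9, p0, p10) → 59.7564
  f9: (p9, p6, p10) → 26.0524
  f10: (p9, p6, p3) → 63.6882
  f11: (p4, p3, p2) → 46.5326
  f12: (p4, p9, p3) → 62.6871
  f13: (p4, p0, p2) → 18.2817
  f14: (p4, p9, p0) → 18.7420
Σ area = 787.197

Euler: V−E+F = 9−21+14 = 2.

facets=14 area=787.197


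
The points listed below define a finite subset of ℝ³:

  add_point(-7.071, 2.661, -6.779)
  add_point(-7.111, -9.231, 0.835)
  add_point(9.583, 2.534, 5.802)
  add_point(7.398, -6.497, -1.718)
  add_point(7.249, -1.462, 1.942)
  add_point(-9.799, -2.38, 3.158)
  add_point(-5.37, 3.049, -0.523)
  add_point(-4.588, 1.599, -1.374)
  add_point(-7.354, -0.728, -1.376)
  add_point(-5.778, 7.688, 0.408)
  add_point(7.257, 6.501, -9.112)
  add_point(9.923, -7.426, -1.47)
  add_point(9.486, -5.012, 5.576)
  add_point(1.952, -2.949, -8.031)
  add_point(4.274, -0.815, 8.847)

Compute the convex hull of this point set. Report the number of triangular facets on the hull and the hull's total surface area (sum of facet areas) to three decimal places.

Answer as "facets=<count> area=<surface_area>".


facets=16 area=996.635

10 of the 15 inputs are extreme points: [0, 1, 2, 5, 9, 10, 11, 12, 13, 14].

Area of each hull facet:
  f1: (p9, p14, p5) → 80.4912
  f2: (p13, p10, p11) → 61.1742
  f3: (p2, p9, p10) → 114.4177
  f4: (p2, p9, p14) → 54.5502
  f5: (p2, p12, p14) → 23.1548
  f6: (p2, p10, p11) → 90.0377
  f7: (p2, p12, p11) → 26.3739
  f8: (p1, p13, p11) → 79.3004
  f9: (p1, p12, p11) → 63.7475
  f10: (p1, p14, p5) → 58.4720
  f11: (p1, p12, p14) → 60.5747
  f12: (p0, p9, p5) → 46.1860
  f13: (p0, p1, p5) → 44.2174
  f14: (p0, p1, p13) → 69.9874
  f15: (p0, p9, p10) → 65.7231
  f16: (p0, p13, p10) → 58.2269
Σ area = 996.635

Euler: V−E+F = 10−24+16 = 2.


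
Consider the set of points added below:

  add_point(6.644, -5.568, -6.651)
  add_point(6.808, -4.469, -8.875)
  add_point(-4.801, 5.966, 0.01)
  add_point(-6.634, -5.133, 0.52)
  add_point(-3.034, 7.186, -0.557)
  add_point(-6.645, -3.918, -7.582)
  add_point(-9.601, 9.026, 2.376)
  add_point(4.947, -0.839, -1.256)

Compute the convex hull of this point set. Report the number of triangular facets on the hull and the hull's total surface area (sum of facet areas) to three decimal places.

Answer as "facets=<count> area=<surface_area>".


facets=10 area=482.431

Hull vertices (7/8): indices [0, 1, 3, 4, 5, 6, 7].

Triangle areas on the boundary:
  f1: (p5, p0, p1) → 16.6644
  f2: (p4, p5, p6) → 49.8345
  f3: (p4, p5, p1) → 90.6357
  f4: (p7, p4, p6) → 23.9498
  f5: (p7, p0, p1) → 8.4529
  f6: (p7, p4, p1) → 42.3456
  f7: (p3, p5, p0) → 54.7721
  f8: (p3, p7, p0) → 45.7797
  f9: (p3, p5, p6) → 59.7349
  f10: (p3, p7, p6) → 90.2612
Σ area = 482.431

Euler characteristic 7−15+10 = 2 ✓


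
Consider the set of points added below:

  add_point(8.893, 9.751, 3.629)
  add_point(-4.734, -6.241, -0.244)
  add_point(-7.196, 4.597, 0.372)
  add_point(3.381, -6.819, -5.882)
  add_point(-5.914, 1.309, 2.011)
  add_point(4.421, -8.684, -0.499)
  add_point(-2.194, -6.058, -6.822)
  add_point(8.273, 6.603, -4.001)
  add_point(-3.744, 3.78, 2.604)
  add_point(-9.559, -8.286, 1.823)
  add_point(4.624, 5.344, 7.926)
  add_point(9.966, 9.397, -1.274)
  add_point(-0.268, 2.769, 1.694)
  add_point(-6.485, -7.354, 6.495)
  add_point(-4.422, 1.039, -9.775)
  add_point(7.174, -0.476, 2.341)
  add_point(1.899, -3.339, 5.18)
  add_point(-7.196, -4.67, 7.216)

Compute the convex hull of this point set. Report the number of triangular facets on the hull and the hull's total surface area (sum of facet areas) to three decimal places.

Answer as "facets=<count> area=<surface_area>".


facets=24 area=962.636

Points on the hull: [0, 2, 3, 5, 6, 7, 9, 10, 11, 13, 14, 15, 16, 17] (14 of 18).

Per-facet area ½‖(b−a)×(c−a)‖:
  f1: (p6, p5, p9) → 54.7740
  f2: (p6, p14, p9) → 44.6030
  f3: (p13, p5, p9) → 36.9208
  f4: (p15, p5, p11) → 30.2841
  f5: (p17, p13, p9) → 7.9208
  f6: (p17, p13, p10) → 20.1162
  f7: (p2, p14, p11) → 96.5212
  f8: (p2, p17, p10) → 77.7570
  f9: (p2, p14, p9) → 72.1318
  f10: (p2, p17, p9) → 39.7645
  f11: (p3, p6, p5) → 15.3351
  f12: (p3, p6, p14) → 20.3727
  f13: (p16, p13, p5) → 38.3086
  f14: (p16, p13, p10) → 35.4891
  f15: (p16, p15, p5) → 26.2774
  f16: (p16, p15, p10) → 27.3631
  f17: (p0, p15, p11) → 25.9769
  f18: (p0, p15, p10) → 31.3462
  f19: (p0, p2, p11) → 43.2839
  f20: (p0, p2, p10) → 51.5244
  f21: (p7, p14, p11) → 18.0051
  f22: (p7, p3, p14) → 79.0744
  f23: (p7, p5, p11) → 28.0536
  f24: (p7, p3, p5) → 41.4320
Σ area = 962.636

Check V−E+F: 14 − 36 + 24 = 2.


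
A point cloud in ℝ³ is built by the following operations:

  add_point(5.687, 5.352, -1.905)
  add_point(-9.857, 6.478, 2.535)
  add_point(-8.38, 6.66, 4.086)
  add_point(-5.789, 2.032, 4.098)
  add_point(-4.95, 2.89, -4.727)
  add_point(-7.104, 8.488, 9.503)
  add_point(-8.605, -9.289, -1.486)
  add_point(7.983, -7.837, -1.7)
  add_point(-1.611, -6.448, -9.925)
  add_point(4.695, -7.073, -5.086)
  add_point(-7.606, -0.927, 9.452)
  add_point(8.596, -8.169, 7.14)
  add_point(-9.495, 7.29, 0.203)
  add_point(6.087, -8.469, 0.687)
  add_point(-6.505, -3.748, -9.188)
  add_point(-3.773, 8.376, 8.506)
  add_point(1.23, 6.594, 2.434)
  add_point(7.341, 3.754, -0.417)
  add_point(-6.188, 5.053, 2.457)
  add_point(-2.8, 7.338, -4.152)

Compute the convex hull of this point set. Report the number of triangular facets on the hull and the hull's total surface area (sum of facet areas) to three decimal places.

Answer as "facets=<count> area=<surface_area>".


facets=26 area=1145.509

Hull vertices (15/20): indices [0, 1, 5, 6, 7, 8, 9, 10, 11, 12, 13, 14, 15, 17, 19].

Facet areas (half cross-product norm):
  f1: (p10, p6, p1) → 71.1980
  f2: (p10, p6, p11) → 118.5152
  f3: (p14, p8, p6) → 27.3885
  f4: (p7, p8, p6) → 71.9059
  f5: (p12, p6, p1) → 20.3104
  f6: (p12, p14, p6) → 71.3680
  f7: (p19, p0, p8) → 66.3575
  f8: (p19, p14, p8) → 35.0288
  f9: (p19, p12, p14) → 50.7982
  f10: (p19, p15, p0) → 56.6069
  f11: (p17, p7, p11) → 51.6616
  f12: (p17, p15, p11) → 106.1685
  f13: (p17, p15, p0) → 19.5482
  f14: (p9, p0, p8) → 50.8119
  f15: (p9, p7, p8) → 3.1520
  f16: (p9, p17, p0) → 16.2785
  f17: (p9, p17, p7) → 27.7237
  f18: (p13, p6, p11) → 44.7533
  f19: (p13, p7, p11) → 9.4357
  f20: (p13, p7, p6) → 20.0418
  f21: (p5, p10, p1) → 35.0792
  f22: (p5, p12, p1) → 6.8787
  f23: (p5, p10, p11) → 78.8245
  f24: (p5, p15, p11) → 28.3466
  f25: (p5, p19, p15) → 20.6657
  f26: (p5, p19, p12) → 36.6621
Σ area = 1145.509

Euler characteristic 15−39+26 = 2 ✓


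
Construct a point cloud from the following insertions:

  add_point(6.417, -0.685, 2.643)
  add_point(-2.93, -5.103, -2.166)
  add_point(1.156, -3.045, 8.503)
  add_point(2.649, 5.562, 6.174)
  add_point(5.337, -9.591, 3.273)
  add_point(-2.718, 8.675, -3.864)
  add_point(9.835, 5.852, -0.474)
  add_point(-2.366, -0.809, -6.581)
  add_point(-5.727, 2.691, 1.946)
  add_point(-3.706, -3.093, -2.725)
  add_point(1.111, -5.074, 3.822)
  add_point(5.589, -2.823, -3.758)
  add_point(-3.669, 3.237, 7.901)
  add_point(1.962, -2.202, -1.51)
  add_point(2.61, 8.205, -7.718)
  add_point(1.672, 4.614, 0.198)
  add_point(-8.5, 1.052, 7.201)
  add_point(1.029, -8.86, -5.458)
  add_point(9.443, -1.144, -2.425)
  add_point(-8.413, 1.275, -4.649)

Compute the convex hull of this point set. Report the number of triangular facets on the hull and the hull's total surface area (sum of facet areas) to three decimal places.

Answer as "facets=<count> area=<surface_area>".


Extreme-point indices: [1, 2, 3, 4, 5, 6, 7, 12, 14, 16, 17, 18, 19] — 13 of 20 on the boundary.

Triangle areas on the boundary:
  f1: (p17, p4, p16) → 85.7672
  f2: (p2, p4, p16) → 39.2111
  f3: (p2, p4, p6) → 70.6874
  f4: (p5, p14, p6) → 34.1085
  f5: (p18, p14, p6) → 38.1787
  f6: (p18, p17, p14) → 75.1953
  f7: (p18, p4, p6) → 31.3265
  f8: (p18, p17, p4) → 50.1037
  f9: (p3, p2, p6) → 41.8797
  f10: (p3, p5, p6) → 55.9294
  f11: (p1, p17, p16) → 12.1058
  f12: (p19, p5, p14) → 28.4957
  f13: (p19, p1, p17) → 20.7277
  f14: (p19, p5, p16) → 55.4171
  f15: (p19, p1, p16) → 49.7033
  f16: (p12, p5, p16) → 34.5067
  f17: (p12, p3, p5) → 40.7422
  f18: (p12, p2, p16) → 20.6454
  f19: (p12, p3, p2) → 26.5903
  f20: (p7, p17, p14) → 35.6499
  f21: (p7, p19, p14) → 33.9413
  f22: (p7, p19, p17) → 23.6102
Σ area = 904.523

Euler characteristic 13−33+22 = 2 ✓

facets=22 area=904.523


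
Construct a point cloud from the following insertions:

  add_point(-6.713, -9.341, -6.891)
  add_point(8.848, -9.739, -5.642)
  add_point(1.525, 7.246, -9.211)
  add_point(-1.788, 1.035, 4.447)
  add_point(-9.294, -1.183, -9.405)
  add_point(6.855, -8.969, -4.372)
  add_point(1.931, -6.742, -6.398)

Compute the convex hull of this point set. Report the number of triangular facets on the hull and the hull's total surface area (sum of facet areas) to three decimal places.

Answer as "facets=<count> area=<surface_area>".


6 of the 7 inputs are extreme points: [0, 1, 2, 3, 4, 5].

Facet areas (half cross-product norm):
  f1: (p2, p1, p4) → 125.2606
  f2: (p3, p2, p4) → 96.3063
  f3: (p3, p2, p1) → 129.3102
  f4: (p0, p1, p4) → 65.6291
  f5: (p0, p3, p4) → 68.6109
  f6: (p5, p3, p1) → 7.9839
  f7: (p5, p0, p1) → 12.4748
  f8: (p5, p0, p3) → 99.7362
Σ area = 605.312

Euler characteristic 6−12+8 = 2 ✓

facets=8 area=605.312


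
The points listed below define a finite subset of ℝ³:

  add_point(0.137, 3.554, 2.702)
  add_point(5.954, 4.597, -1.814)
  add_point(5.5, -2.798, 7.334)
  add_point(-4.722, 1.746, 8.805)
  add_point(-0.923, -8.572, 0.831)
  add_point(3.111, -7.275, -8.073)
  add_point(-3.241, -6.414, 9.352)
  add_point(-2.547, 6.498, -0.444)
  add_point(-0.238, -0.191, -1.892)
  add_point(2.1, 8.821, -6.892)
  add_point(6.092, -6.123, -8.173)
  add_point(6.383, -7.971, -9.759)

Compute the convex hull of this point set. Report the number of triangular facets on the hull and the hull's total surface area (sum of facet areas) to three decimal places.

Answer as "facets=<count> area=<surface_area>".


facets=14 area=722.099

Hull vertices (9/12): indices [1, 2, 3, 4, 5, 6, 7, 9, 11].

Per-facet area ½‖(b−a)×(c−a)‖:
  f1: (p2, p4, p11) → 69.0076
  f2: (p7, p9, p3) → 17.4089
  f3: (p7, p4, p3) → 70.2346
  f4: (p1, p9, p11) → 56.4192
  f5: (p1, p2, p11) → 86.9762
  f6: (p1, p9, p3) → 57.2700
  f7: (p1, p2, p3) → 65.9559
  f8: (p6, p4, p3) → 36.8785
  f9: (p6, p2, p3) → 39.2123
  f10: (p6, p2, p4) → 41.3873
  f11: (p5, p4, p11) → 12.4374
  f12: (p5, p7, p4) → 74.0011
  f13: (p5, p9, p11) → 29.1431
  f14: (p5, p7, p9) → 65.7674
Σ area = 722.099

Check V−E+F: 9 − 21 + 14 = 2.


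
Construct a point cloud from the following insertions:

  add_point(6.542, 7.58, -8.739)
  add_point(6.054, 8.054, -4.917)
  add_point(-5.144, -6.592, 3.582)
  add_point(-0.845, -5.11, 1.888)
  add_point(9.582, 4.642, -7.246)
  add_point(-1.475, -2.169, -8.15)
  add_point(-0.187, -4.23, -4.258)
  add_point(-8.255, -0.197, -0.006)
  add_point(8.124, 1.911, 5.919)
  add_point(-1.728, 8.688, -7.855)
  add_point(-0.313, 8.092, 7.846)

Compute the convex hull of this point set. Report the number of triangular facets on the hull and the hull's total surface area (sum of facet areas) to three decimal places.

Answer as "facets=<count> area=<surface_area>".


facets=18 area=779.979

Extreme-point indices: [0, 1, 2, 3, 4, 5, 6, 7, 8, 9, 10] — 11 of 11 on the boundary.

Per-facet area ½‖(b−a)×(c−a)‖:
  f1: (p10, p2, p7) → 55.3922
  f2: (p8, p10, p2) → 80.1457
  f3: (p5, p2, p7) → 42.8702
  f4: (p1, p8, p4) → 34.2650
  f5: (p1, p8, p10) → 64.8824
  f6: (p3, p8, p2) → 20.3856
  f7: (p9, p5, p7) → 57.1418
  f8: (p9, p10, p7) → 88.5308
  f9: (p9, p1, p10) → 59.1859
  f10: (p6, p5, p2) → 16.4933
  f11: (p6, p3, p2) → 13.2887
  f12: (p6, p5, p4) → 29.8081
  f13: (p6, p8, p4) → 82.8102
  f14: (p6, p3, p8) → 37.1803
  f15: (p0, p1, p4) → 8.5870
  f16: (p0, p9, p1) → 15.7952
  f17: (p0, p5, p4) → 28.2094
  f18: (p0, p9, p5) → 45.0066
Σ area = 779.979

Check V−E+F: 11 − 27 + 18 = 2.


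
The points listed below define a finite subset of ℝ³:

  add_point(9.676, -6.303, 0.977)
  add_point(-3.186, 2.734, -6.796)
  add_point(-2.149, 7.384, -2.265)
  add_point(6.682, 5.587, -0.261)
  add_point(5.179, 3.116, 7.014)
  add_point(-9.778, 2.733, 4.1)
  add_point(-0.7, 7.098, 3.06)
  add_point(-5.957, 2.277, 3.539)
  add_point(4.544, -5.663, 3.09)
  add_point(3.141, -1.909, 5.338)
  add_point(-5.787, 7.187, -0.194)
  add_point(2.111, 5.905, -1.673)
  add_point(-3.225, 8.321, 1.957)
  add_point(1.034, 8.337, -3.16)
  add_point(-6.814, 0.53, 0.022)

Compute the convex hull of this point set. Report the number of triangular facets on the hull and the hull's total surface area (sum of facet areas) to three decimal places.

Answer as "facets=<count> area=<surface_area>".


Extreme-point indices: [0, 1, 2, 3, 4, 5, 6, 8, 9, 10, 12, 13, 14] — 13 of 15 on the boundary.

Facet areas (half cross-product norm):
  f1: (p8, p4, p0) → 26.3877
  f2: (p8, p1, p0) → 40.4125
  f3: (p12, p4, p5) → 48.6853
  f4: (p3, p4, p0) → 45.1658
  f5: (p3, p1, p0) → 74.9945
  f6: (p3, p1, p13) → 25.6330
  f7: (p3, p12, p13) → 22.5687
  f8: (p9, p4, p5) → 39.0323
  f9: (p9, p8, p5) → 27.0997
  f10: (p9, p8, p4) → 8.5032
  f11: (p14, p1, p5) → 14.2887
  f12: (p14, p8, p5) → 32.1704
  f13: (p14, p8, p1) → 53.2881
  f14: (p10, p12, p13) → 11.7579
  f15: (p10, p1, p5) → 29.3559
  f16: (p10, p12, p5) → 12.6473
  f17: (p6, p12, p4) → 2.2720
  f18: (p6, p3, p4) → 28.1169
  f19: (p6, p3, p12) → 9.1263
  f20: (p2, p1, p13) → 11.1616
  f21: (p2, p10, p13) → 2.3677
  f22: (p2, p10, p1) → 13.5754
Σ area = 578.611

Euler: V−E+F = 13−33+22 = 2.

facets=22 area=578.611


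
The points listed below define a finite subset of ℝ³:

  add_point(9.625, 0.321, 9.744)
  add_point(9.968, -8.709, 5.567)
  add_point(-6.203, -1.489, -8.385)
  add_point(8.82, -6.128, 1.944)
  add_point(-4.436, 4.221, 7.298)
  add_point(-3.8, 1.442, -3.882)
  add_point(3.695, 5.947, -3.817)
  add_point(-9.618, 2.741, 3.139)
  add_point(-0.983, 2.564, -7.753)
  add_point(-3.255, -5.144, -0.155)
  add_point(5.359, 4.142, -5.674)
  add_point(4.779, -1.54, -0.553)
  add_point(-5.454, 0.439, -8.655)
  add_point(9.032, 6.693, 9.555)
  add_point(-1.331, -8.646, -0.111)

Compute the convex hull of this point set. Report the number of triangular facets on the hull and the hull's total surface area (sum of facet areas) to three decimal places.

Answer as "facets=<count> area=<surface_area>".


facets=20 area=914.562

12 of the 15 inputs are extreme points: [0, 1, 2, 3, 4, 6, 7, 8, 10, 12, 13, 14].

Facet areas (half cross-product norm):
  f1: (p4, p14, p7) → 48.7917
  f2: (p4, p14, p1) → 95.8599
  f3: (p6, p12, p7) → 72.8512
  f4: (p6, p4, p7) → 47.2348
  f5: (p6, p4, p13) → 85.4903
  f6: (p2, p12, p7) → 13.2311
  f7: (p2, p14, p7) → 72.3513
  f8: (p0, p13, p1) → 14.3062
  f9: (p0, p4, p1) → 72.1203
  f10: (p0, p4, p13) → 44.2731
  f11: (p10, p6, p13) → 20.4344
  f12: (p8, p6, p12) → 7.6499
  f13: (p8, p10, p6) → 10.3788
  f14: (p8, p2, p12) → 3.8175
  f15: (p8, p10, p2) → 10.0887
  f16: (p3, p10, p2) → 87.0414
  f17: (p3, p14, p1) → 23.6589
  f18: (p3, p2, p14) → 59.0487
  f19: (p3, p13, p1) → 34.1505
  f20: (p3, p10, p13) → 91.7830
Σ area = 914.562

Euler characteristic 12−30+20 = 2 ✓


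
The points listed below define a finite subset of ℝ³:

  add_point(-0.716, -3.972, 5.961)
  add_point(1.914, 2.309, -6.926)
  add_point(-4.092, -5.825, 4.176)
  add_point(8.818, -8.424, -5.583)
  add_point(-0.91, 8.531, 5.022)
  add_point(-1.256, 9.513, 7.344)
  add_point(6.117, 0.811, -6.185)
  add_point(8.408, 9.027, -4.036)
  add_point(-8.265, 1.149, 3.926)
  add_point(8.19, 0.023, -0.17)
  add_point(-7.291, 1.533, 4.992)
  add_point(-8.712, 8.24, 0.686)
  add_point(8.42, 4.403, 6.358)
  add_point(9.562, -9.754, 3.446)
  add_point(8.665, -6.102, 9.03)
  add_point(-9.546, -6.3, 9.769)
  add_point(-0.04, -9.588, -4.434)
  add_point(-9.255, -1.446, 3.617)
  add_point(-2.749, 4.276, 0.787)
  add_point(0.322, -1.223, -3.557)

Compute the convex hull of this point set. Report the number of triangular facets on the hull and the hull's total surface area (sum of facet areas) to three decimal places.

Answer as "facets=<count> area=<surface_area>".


facets=20 area=1246.833

Extreme-point indices: [1, 3, 5, 6, 7, 11, 12, 13, 14, 15, 16, 17] — 12 of 20 on the boundary.

Facet areas (half cross-product norm):
  f1: (p14, p13, p15) → 60.5553
  f2: (p14, p5, p15) → 144.5308
  f3: (p16, p13, p15) → 107.6334
  f4: (p11, p5, p15) → 84.6125
  f5: (p11, p16, p1) → 87.0015
  f6: (p11, p7, p5) → 75.2305
  f7: (p11, p7, p1) → 70.1013
  f8: (p12, p7, p5) → 62.1282
  f9: (p12, p14, p5) → 53.2367
  f10: (p12, p7, p13) → 80.5673
  f11: (p12, p14, p13) → 34.5251
  f12: (p3, p7, p13) → 80.0900
  f13: (p3, p16, p13) → 41.1543
  f14: (p3, p16, p1) → 52.7747
  f15: (p17, p16, p15) → 57.2781
  f16: (p17, p11, p15) → 22.7149
  f17: (p17, p11, p16) → 70.1081
  f18: (p6, p7, p1) → 19.8851
  f19: (p6, p3, p1) → 17.6383
  f20: (p6, p3, p7) → 25.0666
Σ area = 1246.833

Check V−E+F: 12 − 30 + 20 = 2.


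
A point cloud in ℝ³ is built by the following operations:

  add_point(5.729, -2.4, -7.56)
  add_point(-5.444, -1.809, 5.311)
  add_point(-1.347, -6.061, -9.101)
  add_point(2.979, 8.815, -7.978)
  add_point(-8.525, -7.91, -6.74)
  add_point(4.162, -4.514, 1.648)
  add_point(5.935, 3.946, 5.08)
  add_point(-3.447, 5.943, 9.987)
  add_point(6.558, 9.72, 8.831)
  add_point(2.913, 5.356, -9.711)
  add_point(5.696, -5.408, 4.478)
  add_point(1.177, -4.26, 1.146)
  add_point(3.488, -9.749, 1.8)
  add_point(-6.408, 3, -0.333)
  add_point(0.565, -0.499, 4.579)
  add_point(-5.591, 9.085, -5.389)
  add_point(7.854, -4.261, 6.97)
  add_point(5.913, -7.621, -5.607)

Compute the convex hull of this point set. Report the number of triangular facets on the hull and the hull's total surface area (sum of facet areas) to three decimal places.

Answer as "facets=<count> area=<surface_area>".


13 of the 18 inputs are extreme points: [0, 1, 2, 3, 4, 7, 8, 9, 12, 13, 15, 16, 17].

Triangle areas on the boundary:
  f1: (p15, p9, p4) → 85.7824
  f2: (p7, p8, p16) → 73.8084
  f3: (p7, p15, p8) → 85.0903
  f4: (p3, p15, p8) → 76.7914
  f5: (p3, p15, p9) → 17.1575
  f6: (p1, p7, p16) → 62.6848
  f7: (p13, p15, p4) → 47.7848
  f8: (p13, p7, p15) → 41.3073
  f9: (p13, p1, p4) → 47.4266
  f10: (p13, p1, p7) → 34.3692
  f11: (p12, p17, p4) → 56.9077
  f12: (p12, p17, p16) → 34.2705
  f13: (p12, p1, p4) → 80.2831
  f14: (p12, p1, p16) → 53.0584
  f15: (p2, p9, p4) → 39.3267
  f16: (p2, p17, p4) → 24.4771
  f17: (p0, p2, p9) → 34.5012
  f18: (p0, p2, p17) → 21.3845
  f19: (p0, p3, p9) → 11.8701
  f20: (p0, p3, p8) → 99.3701
  f21: (p0, p8, p16) → 104.8224
  f22: (p0, p17, p16) → 36.5187
Σ area = 1168.993

Euler characteristic 13−33+22 = 2 ✓

facets=22 area=1168.993


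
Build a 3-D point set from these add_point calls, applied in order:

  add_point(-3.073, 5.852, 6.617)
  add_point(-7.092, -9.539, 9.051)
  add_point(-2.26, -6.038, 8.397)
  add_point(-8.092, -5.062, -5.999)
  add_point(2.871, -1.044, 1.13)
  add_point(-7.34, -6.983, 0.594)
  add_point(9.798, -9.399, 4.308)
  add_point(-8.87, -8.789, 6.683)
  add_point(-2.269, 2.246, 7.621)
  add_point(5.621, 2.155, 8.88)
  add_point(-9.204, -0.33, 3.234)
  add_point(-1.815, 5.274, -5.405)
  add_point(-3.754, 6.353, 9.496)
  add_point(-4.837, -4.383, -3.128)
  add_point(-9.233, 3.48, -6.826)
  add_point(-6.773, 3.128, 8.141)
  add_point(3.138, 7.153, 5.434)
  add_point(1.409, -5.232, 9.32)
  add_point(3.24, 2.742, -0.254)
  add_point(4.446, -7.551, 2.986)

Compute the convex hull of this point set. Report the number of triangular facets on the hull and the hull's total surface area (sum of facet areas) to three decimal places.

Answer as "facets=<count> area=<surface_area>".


facets=22 area=994.637

13 of the 20 inputs are extreme points: [1, 3, 6, 7, 9, 10, 11, 12, 14, 15, 16, 17, 18].

Area of each hull facet:
  f1: (p11, p12, p14) → 58.3131
  f2: (p11, p12, p16) → 48.3159
  f3: (p3, p11, p14) → 33.4835
  f4: (p3, p11, p6) → 122.3003
  f5: (p9, p16, p6) → 34.0988
  f6: (p9, p12, p16) → 26.3630
  f7: (p18, p16, p6) → 50.3644
  f8: (p18, p11, p6) → 34.3467
  f9: (p18, p11, p16) → 26.0819
  f10: (p7, p1, p6) → 25.1126
  f11: (p7, p3, p6) → 122.8415
  f12: (p7, p3, p14) → 53.4420
  f13: (p7, p10, p14) → 36.0190
  f14: (p17, p12, p1) → 60.3893
  f15: (p17, p9, p12) → 43.5918
  f16: (p17, p1, p6) → 43.4503
  f17: (p17, p9, p6) → 45.1024
  f18: (p15, p7, p10) → 29.0366
  f19: (p15, p12, p14) → 32.4371
  f20: (p15, p10, p14) → 29.7458
  f21: (p15, p12, p1) → 21.2065
  f22: (p15, p7, p1) → 18.5940
Σ area = 994.637

Euler characteristic 13−33+22 = 2 ✓


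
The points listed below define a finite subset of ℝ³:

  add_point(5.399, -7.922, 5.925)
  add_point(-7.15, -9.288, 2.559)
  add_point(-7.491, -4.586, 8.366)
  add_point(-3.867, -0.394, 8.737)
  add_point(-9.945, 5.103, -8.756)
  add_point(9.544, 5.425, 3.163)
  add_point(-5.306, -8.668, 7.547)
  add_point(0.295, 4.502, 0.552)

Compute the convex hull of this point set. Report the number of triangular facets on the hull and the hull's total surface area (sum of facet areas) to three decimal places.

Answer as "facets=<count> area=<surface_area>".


facets=12 area=732.330

Extreme-point indices: [0, 1, 2, 3, 4, 5, 6, 7] — 8 of 8 on the boundary.

Facet areas (half cross-product norm):
  f1: (p2, p1, p4) → 69.2421
  f2: (p2, p3, p4) → 53.5721
  f3: (p0, p5, p4) → 160.6377
  f4: (p0, p1, p4) → 117.9709
  f5: (p0, p3, p5) → 83.0403
  f6: (p7, p5, p4) → 31.0295
  f7: (p7, p3, p4) → 69.7187
  f8: (p7, p3, p5) → 49.0546
  f9: (p6, p2, p1) → 12.5202
  f10: (p6, p0, p1) → 28.4147
  f11: (p6, p2, p3) → 12.1624
  f12: (p6, p0, p3) → 44.9670
Σ area = 732.330

Check V−E+F: 8 − 18 + 12 = 2.


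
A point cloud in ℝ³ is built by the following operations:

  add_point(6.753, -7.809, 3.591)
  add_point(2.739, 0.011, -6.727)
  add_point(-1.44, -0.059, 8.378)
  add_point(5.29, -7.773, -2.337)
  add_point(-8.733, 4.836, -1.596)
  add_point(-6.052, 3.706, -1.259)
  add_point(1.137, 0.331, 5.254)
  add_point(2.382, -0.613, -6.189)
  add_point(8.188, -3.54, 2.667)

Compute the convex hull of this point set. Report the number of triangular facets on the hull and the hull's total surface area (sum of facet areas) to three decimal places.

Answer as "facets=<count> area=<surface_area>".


facets=14 area=422.011

Hull vertices (9/9): indices [0, 1, 2, 3, 4, 5, 6, 7, 8].

Per-facet area ½‖(b−a)×(c−a)‖:
  f1: (p2, p0, p8) → 26.8655
  f2: (p6, p2, p4) → 26.0763
  f3: (p6, p2, p8) → 11.9326
  f4: (p6, p1, p8) → 46.2167
  f5: (p7, p1, p4) → 5.7298
  f6: (p3, p0, p8) → 13.9247
  f7: (p3, p1, p8) → 33.2521
  f8: (p3, p7, p1) → 2.7314
  f9: (p3, p7, p4) → 50.2998
  f10: (p3, p2, p4) → 97.9648
  f11: (p3, p2, p0) → 36.5263
  f12: (p5, p1, p4) → 9.5611
  f13: (p5, p6, p4) → 8.1507
  f14: (p5, p6, p1) → 52.7789
Σ area = 422.011

Euler characteristic 9−21+14 = 2 ✓


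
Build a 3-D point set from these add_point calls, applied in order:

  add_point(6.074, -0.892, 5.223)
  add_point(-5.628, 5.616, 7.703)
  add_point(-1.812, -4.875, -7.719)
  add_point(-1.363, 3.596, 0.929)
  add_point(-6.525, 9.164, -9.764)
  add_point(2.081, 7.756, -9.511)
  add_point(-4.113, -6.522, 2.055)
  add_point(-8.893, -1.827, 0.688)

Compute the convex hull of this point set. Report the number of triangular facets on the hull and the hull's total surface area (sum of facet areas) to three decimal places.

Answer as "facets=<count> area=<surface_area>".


Extreme-point indices: [0, 1, 2, 4, 5, 6, 7] — 7 of 8 on the boundary.

Facet areas (half cross-product norm):
  f1: (p1, p4, p7) → 82.0069
  f2: (p2, p4, p7) → 80.0001
  f3: (p6, p2, p7) → 34.4222
  f4: (p6, p2, p0) → 61.3649
  f5: (p6, p1, p7) → 36.3832
  f6: (p6, p1, p0) → 73.1461
  f7: (p5, p2, p0) → 100.4271
  f8: (p5, p2, p4) → 57.6792
  f9: (p5, p1, p0) → 114.7445
  f10: (p5, p1, p4) → 77.3733
Σ area = 717.547

Euler characteristic 7−15+10 = 2 ✓

facets=10 area=717.547


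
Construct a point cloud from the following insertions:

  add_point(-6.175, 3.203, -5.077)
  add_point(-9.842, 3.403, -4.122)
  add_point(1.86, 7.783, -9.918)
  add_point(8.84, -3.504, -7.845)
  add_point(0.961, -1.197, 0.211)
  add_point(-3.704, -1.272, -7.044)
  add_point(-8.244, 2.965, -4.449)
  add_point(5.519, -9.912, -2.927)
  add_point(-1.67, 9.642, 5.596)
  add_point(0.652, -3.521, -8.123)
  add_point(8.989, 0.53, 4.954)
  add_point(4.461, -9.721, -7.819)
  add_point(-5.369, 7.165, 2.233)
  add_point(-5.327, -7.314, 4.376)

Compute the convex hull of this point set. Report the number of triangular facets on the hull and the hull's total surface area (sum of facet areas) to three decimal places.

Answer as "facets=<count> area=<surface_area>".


facets=18 area=976.443

11 of the 14 inputs are extreme points: [1, 2, 3, 5, 7, 8, 9, 10, 11, 12, 13].

Per-facet area ½‖(b−a)×(c−a)‖:
  f1: (p13, p7, p10) → 87.0951
  f2: (p11, p13, p1) → 112.6916
  f3: (p11, p13, p7) → 31.2019
  f4: (p8, p13, p10) → 107.3033
  f5: (p8, p2, p10) → 107.7044
  f6: (p5, p2, p1) → 45.4165
  f7: (p5, p11, p1) → 15.7794
  f8: (p3, p2, p10) → 89.6825
  f9: (p3, p11, p2) → 47.0637
  f10: (p3, p7, p10) → 55.6750
  f11: (p3, p11, p7) → 18.9719
  f12: (p12, p13, p1) → 59.8268
  f13: (p12, p8, p13) → 38.2633
  f14: (p12, p2, p1) → 57.2699
  f15: (p12, p8, p2) → 38.9741
  f16: (p9, p11, p2) → 25.8168
  f17: (p9, p5, p2) → 27.4113
  f18: (p9, p5, p11) → 10.2951
Σ area = 976.443

Euler characteristic 11−27+18 = 2 ✓


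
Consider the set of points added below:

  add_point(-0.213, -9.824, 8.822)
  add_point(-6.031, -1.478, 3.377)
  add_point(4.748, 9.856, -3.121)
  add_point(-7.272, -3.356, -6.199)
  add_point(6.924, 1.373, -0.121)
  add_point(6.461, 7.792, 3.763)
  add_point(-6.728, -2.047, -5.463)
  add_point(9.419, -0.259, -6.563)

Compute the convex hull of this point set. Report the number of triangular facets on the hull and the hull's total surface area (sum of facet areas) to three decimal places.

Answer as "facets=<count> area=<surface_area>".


facets=12 area=693.183

Hull vertices (8/8): indices [0, 1, 2, 3, 4, 5, 6, 7].

Facet areas (half cross-product norm):
  f1: (p2, p7, p3) → 96.0612
  f2: (p0, p7, p3) → 144.0112
  f3: (p1, p0, p3) → 52.3836
  f4: (p4, p0, p7) → 49.1128
  f5: (p6, p2, p3) → 6.2634
  f6: (p6, p1, p3) → 5.9834
  f7: (p6, p1, p2) → 72.0406
  f8: (p5, p1, p2) → 57.4288
  f9: (p5, p1, p0) → 89.7690
  f10: (p5, p4, p0) → 57.7414
  f11: (p5, p2, p7) → 42.9982
  f12: (p5, p4, p7) → 19.3890
Σ area = 693.183

Euler characteristic 8−18+12 = 2 ✓


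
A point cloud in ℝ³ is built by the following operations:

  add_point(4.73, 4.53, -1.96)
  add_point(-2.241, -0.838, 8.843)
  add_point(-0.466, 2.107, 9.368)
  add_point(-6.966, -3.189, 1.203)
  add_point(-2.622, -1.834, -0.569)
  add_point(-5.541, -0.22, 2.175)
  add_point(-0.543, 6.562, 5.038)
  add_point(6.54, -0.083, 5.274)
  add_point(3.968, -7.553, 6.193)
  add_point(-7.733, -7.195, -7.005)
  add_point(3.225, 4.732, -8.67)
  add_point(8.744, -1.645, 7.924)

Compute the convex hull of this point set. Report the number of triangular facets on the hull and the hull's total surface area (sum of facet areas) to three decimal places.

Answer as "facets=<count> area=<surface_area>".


10 of the 12 inputs are extreme points: [0, 1, 2, 3, 5, 6, 8, 9, 10, 11].

Per-facet area ½‖(b−a)×(c−a)‖:
  f1: (p0, p6, p11) → 52.5249
  f2: (p0, p10, p11) → 21.0517
  f3: (p0, p10, p6) → 24.1790
  f4: (p8, p1, p11) → 36.3699
  f5: (p8, p10, p9) → 134.2655
  f6: (p8, p10, p11) → 71.9939
  f7: (p3, p8, p9) → 56.3910
  f8: (p3, p8, p1) → 44.0811
  f9: (p2, p6, p11) → 30.7143
  f10: (p2, p1, p11) → 17.3296
  f11: (p5, p3, p1) → 11.9344
  f12: (p5, p2, p6) → 26.2313
  f13: (p5, p2, p1) → 12.4250
  f14: (p5, p3, p9) → 11.7362
  f15: (p5, p10, p9) → 83.7582
  f16: (p5, p10, p6) → 61.6218
Σ area = 696.608

Euler characteristic 10−24+16 = 2 ✓

facets=16 area=696.608


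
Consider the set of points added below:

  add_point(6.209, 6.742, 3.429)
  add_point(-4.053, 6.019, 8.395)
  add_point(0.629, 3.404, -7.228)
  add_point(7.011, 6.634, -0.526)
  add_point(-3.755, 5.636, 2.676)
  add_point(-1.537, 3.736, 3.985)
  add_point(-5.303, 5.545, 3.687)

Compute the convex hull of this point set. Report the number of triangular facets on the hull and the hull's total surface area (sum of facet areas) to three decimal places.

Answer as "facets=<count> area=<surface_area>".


7 of the 7 inputs are extreme points: [0, 1, 2, 3, 4, 5, 6].

Area of each hull facet:
  f1: (p1, p3, p6) → 31.8989
  f2: (p5, p2, p6) → 23.7736
  f3: (p5, p1, p6) → 9.9074
  f4: (p5, p2, p3) → 46.4973
  f5: (p4, p3, p6) → 2.9988
  f6: (p4, p2, p6) → 5.9920
  f7: (p4, p2, p3) → 49.1671
  f8: (p0, p1, p3) → 18.3997
  f9: (p0, p5, p3) → 16.3151
  f10: (p0, p5, p1) → 21.9186
Σ area = 226.869

Euler characteristic 7−15+10 = 2 ✓

facets=10 area=226.869


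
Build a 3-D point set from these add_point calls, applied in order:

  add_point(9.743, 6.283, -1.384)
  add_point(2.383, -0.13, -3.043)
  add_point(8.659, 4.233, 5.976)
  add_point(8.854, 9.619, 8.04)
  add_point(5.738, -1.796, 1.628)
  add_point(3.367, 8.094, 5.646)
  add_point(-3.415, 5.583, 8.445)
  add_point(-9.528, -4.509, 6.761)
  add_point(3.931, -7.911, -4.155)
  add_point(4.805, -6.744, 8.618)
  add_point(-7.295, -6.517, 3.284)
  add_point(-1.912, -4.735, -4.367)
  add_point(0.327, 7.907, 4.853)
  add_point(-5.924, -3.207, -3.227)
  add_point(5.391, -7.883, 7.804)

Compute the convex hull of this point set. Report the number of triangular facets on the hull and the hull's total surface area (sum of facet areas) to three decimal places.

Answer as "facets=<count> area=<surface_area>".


facets=20 area=876.204

Points on the hull: [0, 2, 3, 6, 7, 8, 9, 10, 11, 12, 13, 14] (12 of 15).

Area of each hull facet:
  f1: (p14, p9, p7) → 10.0454
  f2: (p14, p8, p0) → 91.5084
  f3: (p14, p3, p9) → 10.0720
  f4: (p10, p13, p7) → 14.1662
  f5: (p10, p14, p7) → 30.1324
  f6: (p10, p14, p8) → 73.0312
  f7: (p11, p8, p0) → 51.5851
  f8: (p11, p13, p0) → 33.7174
  f9: (p11, p10, p8) → 29.2867
  f10: (p11, p10, p13) → 16.0299
  f11: (p12, p3, p0) → 44.2979
  f12: (p12, p13, p0) → 85.9914
  f13: (p2, p3, p0) → 22.1801
  f14: (p2, p14, p0) → 44.2329
  f15: (p2, p14, p3) → 19.3481
  f16: (p6, p12, p3) → 23.3158
  f17: (p6, p9, p7) → 80.2065
  f18: (p6, p3, p9) → 92.2732
  f19: (p6, p13, p7) → 63.0880
  f20: (p6, p12, p13) → 41.6955
Σ area = 876.204

Check V−E+F: 12 − 30 + 20 = 2.


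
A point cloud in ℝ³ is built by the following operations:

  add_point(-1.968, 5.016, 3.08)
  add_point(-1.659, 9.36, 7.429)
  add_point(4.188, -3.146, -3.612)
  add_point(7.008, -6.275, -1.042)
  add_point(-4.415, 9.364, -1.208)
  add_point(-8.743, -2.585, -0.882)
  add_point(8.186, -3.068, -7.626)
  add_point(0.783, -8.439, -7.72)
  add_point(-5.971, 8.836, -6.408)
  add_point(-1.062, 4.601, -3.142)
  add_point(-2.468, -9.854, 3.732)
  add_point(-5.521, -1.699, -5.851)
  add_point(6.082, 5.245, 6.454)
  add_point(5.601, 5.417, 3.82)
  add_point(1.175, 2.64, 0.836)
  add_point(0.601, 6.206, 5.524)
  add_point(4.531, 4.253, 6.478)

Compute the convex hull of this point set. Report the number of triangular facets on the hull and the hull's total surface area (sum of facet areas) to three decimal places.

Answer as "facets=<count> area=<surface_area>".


facets=20 area=899.821

Points on the hull: [1, 3, 4, 5, 6, 7, 8, 10, 11, 12, 13, 16] (12 of 17).

Area of each hull facet:
  f1: (p10, p1, p5) → 86.1896
  f2: (p7, p10, p5) → 60.1813
  f3: (p7, p8, p6) → 82.2889
  f4: (p11, p8, p5) → 31.1632
  f5: (p11, p7, p5) → 25.5974
  f6: (p11, p7, p8) → 33.8583
  f7: (p3, p12, p6) → 50.6422
  f8: (p3, p12, p10) → 77.1096
  f9: (p3, p7, p6) → 31.4711
  f10: (p3, p7, p10) → 49.5574
  f11: (p16, p10, p1) → 62.6601
  f12: (p16, p12, p1) → 7.0820
  f13: (p16, p12, p10) → 7.9387
  f14: (p13, p12, p1) → 11.7968
  f15: (p13, p8, p6) → 110.7765
  f16: (p13, p12, p6) → 13.7500
  f17: (p4, p13, p1) → 40.4858
  f18: (p4, p13, p8) → 25.6263
  f19: (p4, p1, p5) → 57.4492
  f20: (p4, p8, p5) → 34.1968
Σ area = 899.821

Euler: V−E+F = 12−30+20 = 2.


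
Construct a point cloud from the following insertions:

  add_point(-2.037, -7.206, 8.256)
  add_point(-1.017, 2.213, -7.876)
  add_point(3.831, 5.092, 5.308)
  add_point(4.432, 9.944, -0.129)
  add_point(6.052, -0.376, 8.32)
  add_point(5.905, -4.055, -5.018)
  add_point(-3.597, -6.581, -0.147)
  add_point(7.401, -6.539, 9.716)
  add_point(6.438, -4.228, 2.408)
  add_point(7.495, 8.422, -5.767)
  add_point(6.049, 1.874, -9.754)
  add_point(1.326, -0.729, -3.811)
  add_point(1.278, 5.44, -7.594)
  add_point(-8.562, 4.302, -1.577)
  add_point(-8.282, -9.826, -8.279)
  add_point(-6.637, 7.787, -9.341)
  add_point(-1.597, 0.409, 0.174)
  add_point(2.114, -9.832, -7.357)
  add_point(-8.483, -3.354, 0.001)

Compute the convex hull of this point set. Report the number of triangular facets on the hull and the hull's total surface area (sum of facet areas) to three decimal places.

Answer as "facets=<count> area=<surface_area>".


Extreme-point indices: [0, 2, 3, 4, 5, 7, 9, 10, 13, 14, 15, 17, 18] — 13 of 19 on the boundary.

Triangle areas on the boundary:
  f1: (p0, p7, p17) → 78.0047
  f2: (p0, p2, p13) → 93.9750
  f3: (p5, p7, p9) → 92.5056
  f4: (p5, p7, p17) → 53.2339
  f5: (p14, p15, p13) → 68.2093
  f6: (p14, p0, p17) → 84.1914
  f7: (p10, p15, p9) → 53.4988
  f8: (p10, p5, p9) → 27.8387
  f9: (p10, p5, p17) → 25.0140
  f10: (p10, p14, p17) → 62.7429
  f11: (p10, p14, p15) → 116.9546
  f12: (p4, p7, p9) → 40.0888
  f13: (p4, p0, p7) → 30.4671
  f14: (p4, p0, p2) → 33.7372
  f15: (p18, p0, p13) → 37.9442
  f16: (p18, p14, p13) → 36.8090
  f17: (p18, p14, p0) → 54.7372
  f18: (p3, p4, p9) → 42.1974
  f19: (p3, p4, p2) → 12.4403
  f20: (p3, p15, p9) → 46.8138
  f21: (p3, p15, p13) → 59.8319
  f22: (p3, p2, p13) → 50.2373
Σ area = 1201.473

Euler: V−E+F = 13−33+22 = 2.

facets=22 area=1201.473


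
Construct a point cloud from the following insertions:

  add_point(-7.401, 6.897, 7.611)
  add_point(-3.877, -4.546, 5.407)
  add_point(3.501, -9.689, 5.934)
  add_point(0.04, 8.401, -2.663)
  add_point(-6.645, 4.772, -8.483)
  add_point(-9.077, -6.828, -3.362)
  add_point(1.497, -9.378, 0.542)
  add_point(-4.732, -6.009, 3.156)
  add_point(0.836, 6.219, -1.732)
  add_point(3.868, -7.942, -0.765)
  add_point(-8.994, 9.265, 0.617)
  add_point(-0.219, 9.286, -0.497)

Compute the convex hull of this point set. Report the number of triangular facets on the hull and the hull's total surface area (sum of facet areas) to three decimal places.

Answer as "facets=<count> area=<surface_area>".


facets=20 area=760.273

Extreme-point indices: [0, 1, 2, 3, 4, 5, 6, 7, 8, 9, 10, 11] — 12 of 12 on the boundary.

Per-facet area ½‖(b−a)×(c−a)‖:
  f1: (p2, p0, p11) → 107.3319
  f2: (p4, p9, p5) → 85.4953
  f3: (p6, p9, p5) → 15.7196
  f4: (p6, p2, p5) → 25.3981
  f5: (p6, p2, p9) → 8.7202
  f6: (p1, p0, p5) → 62.1324
  f7: (p1, p2, p0) → 35.4467
  f8: (p3, p4, p9) → 80.0960
  f9: (p10, p0, p11) → 33.2675
  f10: (p10, p3, p11) → 10.1467
  f11: (p10, p3, p4) → 42.0865
  f12: (p10, p0, p5) → 62.4075
  f13: (p10, p4, p5) → 67.2482
  f14: (p7, p2, p5) → 27.0940
  f15: (p7, p1, p5) → 5.2171
  f16: (p7, p1, p2) → 12.6916
  f17: (p8, p3, p9) → 6.0936
  f18: (p8, p3, p11) → 2.9447
  f19: (p8, p2, p9) → 48.0074
  f20: (p8, p2, p11) → 22.7278
Σ area = 760.273

Euler characteristic 12−30+20 = 2 ✓


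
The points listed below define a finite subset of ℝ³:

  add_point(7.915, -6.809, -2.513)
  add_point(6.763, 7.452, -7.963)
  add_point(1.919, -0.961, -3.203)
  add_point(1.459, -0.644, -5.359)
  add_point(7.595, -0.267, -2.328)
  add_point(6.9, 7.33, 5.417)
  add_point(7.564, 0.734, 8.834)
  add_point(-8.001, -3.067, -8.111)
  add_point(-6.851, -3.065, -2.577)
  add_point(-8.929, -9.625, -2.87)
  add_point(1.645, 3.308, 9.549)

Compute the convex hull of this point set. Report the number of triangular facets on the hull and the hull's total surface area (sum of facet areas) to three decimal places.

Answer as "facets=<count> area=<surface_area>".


9 of the 11 inputs are extreme points: [0, 1, 4, 5, 6, 7, 8, 9, 10].

Area of each hull facet:
  f1: (p7, p0, p9) → 70.3133
  f2: (p7, p1, p0) → 122.0254
  f3: (p7, p5, p1) → 121.2843
  f4: (p7, p5, p10) → 82.3222
  f5: (p6, p0, p9) → 116.0057
  f6: (p6, p10, p9) → 66.8133
  f7: (p6, p5, p10) → 22.3873
  f8: (p8, p10, p9) → 45.7034
  f9: (p8, p7, p9) → 19.3605
  f10: (p8, p7, p10) → 24.4405
  f11: (p4, p5, p1) → 51.5595
  f12: (p4, p6, p5) → 38.7061
  f13: (p4, p1, p0) → 19.2286
  f14: (p4, p6, p0) → 36.4620
Σ area = 836.612

Euler: V−E+F = 9−21+14 = 2.

facets=14 area=836.612
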